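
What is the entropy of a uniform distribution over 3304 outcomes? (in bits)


H = log2(n) = log2(3304) = 11.69

11.69 bits


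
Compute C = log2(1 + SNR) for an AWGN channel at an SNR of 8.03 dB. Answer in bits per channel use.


SNR_linear = 10^(8.03/10) = 6.3533; C = log2(1 + SNR_linear) = log2(1 + 6.3533) = 2.8784

2.8784 bits/channel use


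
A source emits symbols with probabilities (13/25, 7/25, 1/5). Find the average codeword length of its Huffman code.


Huffman construction (repeatedly merge the two least-probable nodes; each merge adds 1 bit to every symbol beneath it): 1/5 + 7/25 = 12/25; 12/25 + 13/25 = 1. Resulting codeword lengths (in the order the probabilities were given): (1, 2, 2). L_avg = sum(p_i * l_i) = 13/25*1 + 7/25*2 + 1/5*2 = 37/25 = 1.48

1.48 bits


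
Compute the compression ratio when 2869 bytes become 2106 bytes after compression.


Ratio = original / compressed = 2869 / 2106 = 1.3623

1.3623


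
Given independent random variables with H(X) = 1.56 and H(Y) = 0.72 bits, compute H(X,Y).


For independent variables, H(X,Y) = H(X) + H(Y) = 1.56 + 0.72 = 2.28

2.28 bits


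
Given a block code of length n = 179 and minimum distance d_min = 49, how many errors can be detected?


Detection capability = d_min - 1 = 49 - 1 = 48

48 errors


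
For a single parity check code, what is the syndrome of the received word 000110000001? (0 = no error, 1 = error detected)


Syndrome = XOR of all bits = 0 XOR 0 XOR 0 XOR 1 XOR 1 XOR 0 XOR 0 XOR 0 XOR 0 XOR 0 XOR 0 XOR 1 = 1

1


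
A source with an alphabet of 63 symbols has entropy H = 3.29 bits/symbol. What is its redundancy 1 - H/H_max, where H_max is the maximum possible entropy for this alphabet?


H_max = log2(K) = log2(63) = 5.9773 bits/symbol. Redundancy = 1 - H/H_max = 1 - 3.29/5.9773 = 1 - 0.5504 = 0.4496

0.4496


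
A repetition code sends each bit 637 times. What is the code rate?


Rate = k/n = 1/637

1/637


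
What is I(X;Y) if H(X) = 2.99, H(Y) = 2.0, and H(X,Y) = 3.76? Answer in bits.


I(X;Y) = H(X) + H(Y) - H(X,Y) = 2.99 + 2.0 - 3.76 = 1.23

1.23 bits


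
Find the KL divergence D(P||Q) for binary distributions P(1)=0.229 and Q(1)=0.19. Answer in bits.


KL = p*log2(p/q) + (1-p)*log2((1-p)/(1-q)) = 0.229*log2(0.229/0.19) + 0.771*log2(0.771/0.81) = 0.0068

0.0068 bits


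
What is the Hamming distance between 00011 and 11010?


Count differing positions: ^ ^ . . ^ = 3 differences

3


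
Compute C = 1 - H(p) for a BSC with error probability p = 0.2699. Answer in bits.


H(p) = -p*log2(p) - (1-p)*log2(1-p) = -0.2699*log2(0.2699) - 0.7301*log2(0.7301) = 0.509977 + 0.331344 = 0.8413. C = 1 - H(p) = 1 - 0.8413 = 0.1587

0.1587 bits


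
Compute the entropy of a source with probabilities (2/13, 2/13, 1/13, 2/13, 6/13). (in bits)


H = -sum(p_i * log2(p_i)). Terms: -(2/13)*log2(2/13) = 0.415452; -(2/13)*log2(2/13) = 0.415452; -(1/13)*log2(1/13) = 0.284649; -(2/13)*log2(2/13) = 0.415452; -(6/13)*log2(6/13) = 0.514836. H = 0.415452 + 0.415452 + 0.284649 + 0.415452 + 0.514836 = 2.0458

2.0458 bits


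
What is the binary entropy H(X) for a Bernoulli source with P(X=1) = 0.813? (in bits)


H = -p*log2(p) - (1-p)*log2(1-p). -0.813*log2(0.813) = 0.242821; -0.187*log2(0.187) = 0.452332. H = 0.242821 + 0.452332 = 0.6952

0.6952 bits


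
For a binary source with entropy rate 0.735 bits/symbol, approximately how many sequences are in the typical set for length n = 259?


log2|A_typical| = nH = 259 * 0.735 = 190.365, so |A_typical| ~ 2^190.365 = 2.021e+57

2.021e+57


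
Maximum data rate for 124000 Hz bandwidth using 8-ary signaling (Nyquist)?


Rate = 2 * B * log2(M) = 2 * 124000 * 3.0 = 744000.0

744000.0 bps


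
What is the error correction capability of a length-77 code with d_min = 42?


Correction capability = floor((d-1)/2) = floor((42-1)/2) = 20

20 errors


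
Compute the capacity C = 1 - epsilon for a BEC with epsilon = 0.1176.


C = 1 - epsilon = 1 - 0.1176 = 0.8824

0.8824 bits


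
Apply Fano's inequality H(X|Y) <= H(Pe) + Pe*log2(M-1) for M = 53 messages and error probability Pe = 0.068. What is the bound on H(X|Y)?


H(Pe) = -Pe*log2(Pe) - (1-Pe)*log2(1-Pe) = -0.068*log2(0.068) - 0.932*log2(0.932) = 0.263726 + 0.094689 = 0.3584. Pe*log2(M-1) = 0.068*log2(52) = 0.387630. Bound = H(Pe) + Pe*log2(M-1) = 0.263726 + 0.094689 + 0.387630 = 0.746

0.746 bits


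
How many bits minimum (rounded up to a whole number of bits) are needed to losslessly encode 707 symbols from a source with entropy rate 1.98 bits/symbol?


Minimum bits >= n * H = 707 * 1.98 = 1399.86, rounded up to a whole number of bits = 1400

1400 bits


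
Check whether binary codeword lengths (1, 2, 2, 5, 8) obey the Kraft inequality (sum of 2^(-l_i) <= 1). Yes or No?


Kraft sum = sum(2^(-l_i)) = 1.0352, need <= 1. Result: violated (a binary prefix-free code with these lengths cannot exist)

No


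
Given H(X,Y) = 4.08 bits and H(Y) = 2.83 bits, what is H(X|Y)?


H(X|Y) = H(X,Y) - H(Y) = 4.08 - 2.83 = 1.25

1.25 bits


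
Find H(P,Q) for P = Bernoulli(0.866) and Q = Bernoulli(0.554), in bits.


H(P,Q) = -p*log2(q) - (1-p)*log2(1-q). -0.866*log2(0.554) = 0.737868; -0.134*log2(0.446) = 0.156095. H(P,Q) = 0.737868 + 0.156095 = 0.894

0.894 bits


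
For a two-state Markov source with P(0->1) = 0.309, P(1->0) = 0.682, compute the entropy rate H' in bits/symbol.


Stationary distribution: pi_0 = p10/(p01+p10) = 0.6882, pi_1 = 0.3118. Entropy rate H' = pi_0*H(p01) + pi_1*H(p10) = 0.6882*0.892 + 0.3118*0.9022 = 0.8952

0.8952 bits/symbol


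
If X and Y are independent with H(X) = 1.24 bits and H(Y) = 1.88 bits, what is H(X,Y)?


For independent variables, H(X,Y) = H(X) + H(Y) = 1.24 + 1.88 = 3.12

3.12 bits


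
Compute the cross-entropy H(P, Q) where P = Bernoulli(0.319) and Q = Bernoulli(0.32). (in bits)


H(P,Q) = -p*log2(q) - (1-p)*log2(1-q). -0.319*log2(0.32) = 0.524390; -0.681*log2(0.68) = 0.378904. H(P,Q) = 0.524390 + 0.378904 = 0.9033

0.9033 bits


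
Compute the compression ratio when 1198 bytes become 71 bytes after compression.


Ratio = original / compressed = 1198 / 71 = 16.8732

16.8732


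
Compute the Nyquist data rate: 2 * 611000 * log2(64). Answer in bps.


Rate = 2 * B * log2(M) = 2 * 611000 * 6.0 = 7332000.0

7332000.0 bps


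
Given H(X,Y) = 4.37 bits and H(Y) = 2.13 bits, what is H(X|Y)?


H(X|Y) = H(X,Y) - H(Y) = 4.37 - 2.13 = 2.24

2.24 bits


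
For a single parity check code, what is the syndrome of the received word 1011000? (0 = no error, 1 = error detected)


Syndrome = XOR of all bits = 1 XOR 0 XOR 1 XOR 1 XOR 0 XOR 0 XOR 0 = 1

1


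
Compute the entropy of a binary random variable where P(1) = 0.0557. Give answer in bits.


H = -p*log2(p) - (1-p)*log2(1-p). -0.0557*log2(0.0557) = 0.232056; -0.9443*log2(0.9443) = 0.078077. H = 0.232056 + 0.078077 = 0.3101

0.3101 bits


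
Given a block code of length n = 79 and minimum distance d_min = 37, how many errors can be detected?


Detection capability = d_min - 1 = 37 - 1 = 36

36 errors


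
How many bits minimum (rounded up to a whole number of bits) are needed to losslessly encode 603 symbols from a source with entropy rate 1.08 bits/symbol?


Minimum bits >= n * H = 603 * 1.08 = 651.24, rounded up to a whole number of bits = 652

652 bits


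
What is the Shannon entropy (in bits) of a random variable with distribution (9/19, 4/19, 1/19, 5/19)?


H = -sum(p_i * log2(p_i)). Terms: -(9/19)*log2(9/19) = 0.510633; -(4/19)*log2(4/19) = 0.473248; -(1/19)*log2(1/19) = 0.223575; -(5/19)*log2(5/19) = 0.506842. H = 0.510633 + 0.473248 + 0.223575 + 0.506842 = 1.7143

1.7143 bits


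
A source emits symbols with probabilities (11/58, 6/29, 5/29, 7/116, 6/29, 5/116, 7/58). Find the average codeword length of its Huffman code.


Huffman construction (repeatedly merge the two least-probable nodes; each merge adds 1 bit to every symbol beneath it): 5/116 + 7/116 = 3/29; 3/29 + 7/58 = 13/58; 5/29 + 11/58 = 21/58; 6/29 + 6/29 = 12/29; 13/58 + 21/58 = 17/29; 12/29 + 17/29 = 1. Resulting codeword lengths (in the order the probabilities were given): (3, 2, 3, 4, 2, 4, 3). L_avg = sum(p_i * l_i) = 11/58*3 + 6/29*2 + 5/29*3 + 7/116*4 + 6/29*2 + 5/116*4 + 7/58*3 = 78/29 = 2.6897

2.6897 bits


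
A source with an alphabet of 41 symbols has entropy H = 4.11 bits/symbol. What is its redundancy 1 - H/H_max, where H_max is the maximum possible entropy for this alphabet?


H_max = log2(K) = log2(41) = 5.3576 bits/symbol. Redundancy = 1 - H/H_max = 1 - 4.11/5.3576 = 1 - 0.7671 = 0.2329

0.2329


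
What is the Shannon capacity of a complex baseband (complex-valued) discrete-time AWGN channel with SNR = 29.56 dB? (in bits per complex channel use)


SNR_linear = 10^(29.56/10) = 903.6495; C = log2(1 + SNR_linear) = log2(1 + 903.6495) = 9.8212

9.8212 bits/channel use


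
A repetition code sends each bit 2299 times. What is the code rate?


Rate = k/n = 1/2299

1/2299


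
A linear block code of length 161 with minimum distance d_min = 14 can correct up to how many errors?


Correction capability = floor((d-1)/2) = floor((14-1)/2) = 6

6 errors


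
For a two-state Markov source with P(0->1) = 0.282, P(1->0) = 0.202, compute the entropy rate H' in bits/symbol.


Stationary distribution: pi_0 = p10/(p01+p10) = 0.4174, pi_1 = 0.5826. Entropy rate H' = pi_0*H(p01) + pi_1*H(p10) = 0.4174*0.8582 + 0.5826*0.7259 = 0.7811

0.7811 bits/symbol


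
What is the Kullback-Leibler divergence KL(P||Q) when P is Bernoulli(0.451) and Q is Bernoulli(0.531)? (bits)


KL = p*log2(p/q) + (1-p)*log2((1-p)/(1-q)) = 0.451*log2(0.451/0.531) + 0.549*log2(0.549/0.469) = 0.0185

0.0185 bits


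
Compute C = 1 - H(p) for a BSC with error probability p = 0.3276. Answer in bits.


H(p) = -p*log2(p) - (1-p)*log2(1-p) = -0.3276*log2(0.3276) - 0.6724*log2(0.6724) = 0.527434 + 0.385022 = 0.9125. C = 1 - H(p) = 1 - 0.9125 = 0.0875

0.0875 bits


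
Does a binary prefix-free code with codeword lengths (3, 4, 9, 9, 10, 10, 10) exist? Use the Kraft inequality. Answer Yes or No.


Kraft sum = sum(2^(-l_i)) = 0.1943, need <= 1. Result: satisfied (a binary prefix-free code with these lengths exists)

Yes


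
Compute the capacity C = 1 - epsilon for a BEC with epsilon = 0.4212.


C = 1 - epsilon = 1 - 0.4212 = 0.5788

0.5788 bits


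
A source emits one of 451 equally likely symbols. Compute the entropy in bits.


H = log2(n) = log2(451) = 8.817

8.817 bits


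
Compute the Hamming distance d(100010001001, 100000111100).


Count differing positions: . . . . ^ . ^ ^ . ^ . ^ = 5 differences

5


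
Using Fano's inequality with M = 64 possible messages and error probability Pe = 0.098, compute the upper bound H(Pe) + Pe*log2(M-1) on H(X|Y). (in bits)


H(Pe) = -Pe*log2(Pe) - (1-Pe)*log2(1-Pe) = -0.098*log2(0.098) - 0.902*log2(0.902) = 0.328405 + 0.134218 = 0.4626. Pe*log2(M-1) = 0.098*log2(63) = 0.585773. Bound = H(Pe) + Pe*log2(M-1) = 0.328405 + 0.134218 + 0.585773 = 1.0484

1.0484 bits


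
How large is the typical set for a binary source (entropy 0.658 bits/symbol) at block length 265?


log2|A_typical| = nH = 265 * 0.658 = 174.37, so |A_typical| ~ 2^174.37 = 3.095e+52

3.095e+52


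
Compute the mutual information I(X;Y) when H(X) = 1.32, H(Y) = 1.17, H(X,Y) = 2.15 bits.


I(X;Y) = H(X) + H(Y) - H(X,Y) = 1.32 + 1.17 - 2.15 = 0.34

0.34 bits


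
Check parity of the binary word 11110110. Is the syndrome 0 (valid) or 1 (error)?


Syndrome = XOR of all bits = 1 XOR 1 XOR 1 XOR 1 XOR 0 XOR 1 XOR 1 XOR 0 = 0

0


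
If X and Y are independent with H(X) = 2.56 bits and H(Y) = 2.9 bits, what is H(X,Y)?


For independent variables, H(X,Y) = H(X) + H(Y) = 2.56 + 2.9 = 5.46

5.46 bits


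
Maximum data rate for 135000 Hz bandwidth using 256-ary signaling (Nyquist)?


Rate = 2 * B * log2(M) = 2 * 135000 * 8.0 = 2160000.0

2160000.0 bps


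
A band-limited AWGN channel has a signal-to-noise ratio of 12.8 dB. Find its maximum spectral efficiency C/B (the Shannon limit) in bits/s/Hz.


SNR_linear = 10^(12.8/10) = 19.0546; C/B = log2(1 + SNR_linear) = log2(1 + 19.0546) = 4.3259

4.3259 bits/s/Hz


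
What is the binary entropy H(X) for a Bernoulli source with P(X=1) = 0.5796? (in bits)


H = -p*log2(p) - (1-p)*log2(1-p). -0.5796*log2(0.5796) = 0.456070; -0.4204*log2(0.4204) = 0.525570. H = 0.456070 + 0.525570 = 0.9816

0.9816 bits


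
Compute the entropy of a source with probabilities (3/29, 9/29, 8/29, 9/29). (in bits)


H = -sum(p_i * log2(p_i)). Terms: -(3/29)*log2(3/29) = 0.338588; -(9/29)*log2(9/29) = 0.523879; -(8/29)*log2(8/29) = 0.512546; -(9/29)*log2(9/29) = 0.523879. H = 0.338588 + 0.523879 + 0.512546 + 0.523879 = 1.8989

1.8989 bits


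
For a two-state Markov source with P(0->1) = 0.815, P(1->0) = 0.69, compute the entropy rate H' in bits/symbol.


Stationary distribution: pi_0 = p10/(p01+p10) = 0.4585, pi_1 = 0.5415. Entropy rate H' = pi_0*H(p01) + pi_1*H(p10) = 0.4585*0.6909 + 0.5415*0.8932 = 0.8004

0.8004 bits/symbol


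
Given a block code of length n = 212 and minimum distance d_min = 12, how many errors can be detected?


Detection capability = d_min - 1 = 12 - 1 = 11

11 errors


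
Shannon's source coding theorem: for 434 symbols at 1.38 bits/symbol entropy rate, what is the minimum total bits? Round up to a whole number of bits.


Minimum bits >= n * H = 434 * 1.38 = 598.92, rounded up to a whole number of bits = 599

599 bits


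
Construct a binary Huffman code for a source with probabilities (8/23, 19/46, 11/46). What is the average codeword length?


Huffman construction (repeatedly merge the two least-probable nodes; each merge adds 1 bit to every symbol beneath it): 11/46 + 8/23 = 27/46; 19/46 + 27/46 = 1. Resulting codeword lengths (in the order the probabilities were given): (2, 1, 2). L_avg = sum(p_i * l_i) = 8/23*2 + 19/46*1 + 11/46*2 = 73/46 = 1.587

1.587 bits


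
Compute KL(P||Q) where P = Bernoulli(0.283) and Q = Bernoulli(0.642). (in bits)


KL = p*log2(p/q) + (1-p)*log2((1-p)/(1-q)) = 0.283*log2(0.283/0.642) + 0.717*log2(0.717/0.358) = 0.384

0.384 bits


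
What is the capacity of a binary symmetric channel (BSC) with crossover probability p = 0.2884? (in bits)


H(p) = -p*log2(p) - (1-p)*log2(1-p) = -0.2884*log2(0.2884) - 0.7116*log2(0.7116) = 0.517348 + 0.349297 = 0.8666. C = 1 - H(p) = 1 - 0.8666 = 0.1334

0.1334 bits


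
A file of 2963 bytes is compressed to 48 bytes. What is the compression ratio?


Ratio = original / compressed = 2963 / 48 = 61.7292

61.7292


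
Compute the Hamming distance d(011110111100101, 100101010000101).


Count differing positions: ^ ^ ^ . ^ ^ ^ . ^ ^ . . . . . = 8 differences

8


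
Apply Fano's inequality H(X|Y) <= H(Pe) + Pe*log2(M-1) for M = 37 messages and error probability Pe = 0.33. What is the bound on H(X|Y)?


H(Pe) = -Pe*log2(Pe) - (1-Pe)*log2(1-Pe) = -0.33*log2(0.33) - 0.67*log2(0.67) = 0.527822 + 0.387104 = 0.9149. Pe*log2(M-1) = 0.33*log2(36) = 1.706075. Bound = H(Pe) + Pe*log2(M-1) = 0.527822 + 0.387104 + 1.706075 = 2.621

2.621 bits


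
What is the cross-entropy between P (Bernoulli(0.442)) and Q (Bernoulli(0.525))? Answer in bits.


H(P,Q) = -p*log2(q) - (1-p)*log2(1-q). -0.442*log2(0.525) = 0.410888; -0.558*log2(0.475) = 0.599292. H(P,Q) = 0.410888 + 0.599292 = 1.0102

1.0102 bits


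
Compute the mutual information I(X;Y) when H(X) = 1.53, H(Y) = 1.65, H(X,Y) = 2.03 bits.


I(X;Y) = H(X) + H(Y) - H(X,Y) = 1.53 + 1.65 - 2.03 = 1.15

1.15 bits


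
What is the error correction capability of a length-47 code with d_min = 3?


Correction capability = floor((d-1)/2) = floor((3-1)/2) = 1

1 errors


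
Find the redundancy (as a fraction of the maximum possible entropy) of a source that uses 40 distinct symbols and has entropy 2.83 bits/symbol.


H_max = log2(K) = log2(40) = 5.3219 bits/symbol. Redundancy = 1 - H/H_max = 1 - 2.83/5.3219 = 1 - 0.5318 = 0.4682

0.4682


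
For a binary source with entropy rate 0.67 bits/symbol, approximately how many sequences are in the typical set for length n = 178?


log2|A_typical| = nH = 178 * 0.67 = 119.26, so |A_typical| ~ 2^119.26 = 7.959e+35

7.959e+35


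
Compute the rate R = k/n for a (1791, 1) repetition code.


Rate = k/n = 1/1791

1/1791


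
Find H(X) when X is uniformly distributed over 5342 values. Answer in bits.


H = log2(n) = log2(5342) = 12.3832

12.3832 bits


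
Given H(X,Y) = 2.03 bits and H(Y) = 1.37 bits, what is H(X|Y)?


H(X|Y) = H(X,Y) - H(Y) = 2.03 - 1.37 = 0.66

0.66 bits


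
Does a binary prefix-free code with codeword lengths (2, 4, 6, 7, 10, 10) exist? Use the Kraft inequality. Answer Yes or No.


Kraft sum = sum(2^(-l_i)) = 0.3379, need <= 1. Result: satisfied (a binary prefix-free code with these lengths exists)

Yes


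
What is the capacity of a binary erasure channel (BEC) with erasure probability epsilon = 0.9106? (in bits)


C = 1 - epsilon = 1 - 0.9106 = 0.0894

0.0894 bits


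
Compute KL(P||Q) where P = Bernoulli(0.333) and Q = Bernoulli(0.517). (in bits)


KL = p*log2(p/q) + (1-p)*log2((1-p)/(1-q)) = 0.333*log2(0.333/0.517) + 0.667*log2(0.667/0.483) = 0.0993

0.0993 bits


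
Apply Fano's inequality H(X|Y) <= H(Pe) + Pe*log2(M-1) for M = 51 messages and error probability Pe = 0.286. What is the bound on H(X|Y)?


H(Pe) = -Pe*log2(Pe) - (1-Pe)*log2(1-Pe) = -0.286*log2(0.286) - 0.714*log2(0.714) = 0.516491 + 0.347007 = 0.8635. Pe*log2(M-1) = 0.286*log2(50) = 1.614143. Bound = H(Pe) + Pe*log2(M-1) = 0.516491 + 0.347007 + 1.614143 = 2.4776

2.4776 bits


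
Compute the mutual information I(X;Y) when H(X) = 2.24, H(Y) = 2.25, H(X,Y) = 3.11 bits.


I(X;Y) = H(X) + H(Y) - H(X,Y) = 2.24 + 2.25 - 3.11 = 1.38

1.38 bits


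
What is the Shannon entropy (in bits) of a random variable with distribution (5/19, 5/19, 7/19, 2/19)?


H = -sum(p_i * log2(p_i)). Terms: -(5/19)*log2(5/19) = 0.506842; -(5/19)*log2(5/19) = 0.506842; -(7/19)*log2(7/19) = 0.530737; -(2/19)*log2(2/19) = 0.341887. H = 0.506842 + 0.506842 + 0.530737 + 0.341887 = 1.8863

1.8863 bits


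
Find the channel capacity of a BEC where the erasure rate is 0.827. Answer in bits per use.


C = 1 - epsilon = 1 - 0.827 = 0.173

0.173 bits


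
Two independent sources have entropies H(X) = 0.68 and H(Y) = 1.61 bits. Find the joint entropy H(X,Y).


For independent variables, H(X,Y) = H(X) + H(Y) = 0.68 + 1.61 = 2.29

2.29 bits


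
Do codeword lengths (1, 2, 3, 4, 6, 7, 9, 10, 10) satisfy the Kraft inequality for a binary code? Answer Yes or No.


Kraft sum = sum(2^(-l_i)) = 0.9648, need <= 1. Result: satisfied (a binary prefix-free code with these lengths exists)

Yes


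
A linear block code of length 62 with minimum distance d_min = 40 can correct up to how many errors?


Correction capability = floor((d-1)/2) = floor((40-1)/2) = 19

19 errors


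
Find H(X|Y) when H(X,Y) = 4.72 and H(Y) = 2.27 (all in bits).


H(X|Y) = H(X,Y) - H(Y) = 4.72 - 2.27 = 2.45

2.45 bits


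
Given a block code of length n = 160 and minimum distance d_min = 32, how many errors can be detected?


Detection capability = d_min - 1 = 32 - 1 = 31

31 errors


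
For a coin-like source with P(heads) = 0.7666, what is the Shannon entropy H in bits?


H = -p*log2(p) - (1-p)*log2(1-p). -0.7666*log2(0.7666) = 0.293956; -0.2334*log2(0.2334) = 0.489935. H = 0.293956 + 0.489935 = 0.7839

0.7839 bits


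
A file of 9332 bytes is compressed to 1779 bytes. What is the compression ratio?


Ratio = original / compressed = 9332 / 1779 = 5.2456

5.2456


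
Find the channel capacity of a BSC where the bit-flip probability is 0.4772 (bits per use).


H(p) = -p*log2(p) - (1-p)*log2(1-p) = -0.4772*log2(0.4772) - 0.5228*log2(0.5228) = 0.509332 + 0.489168 = 0.9985. C = 1 - H(p) = 1 - 0.9985 = 0.0015

0.0015 bits


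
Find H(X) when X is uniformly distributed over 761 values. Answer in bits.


H = log2(n) = log2(761) = 9.5718

9.5718 bits


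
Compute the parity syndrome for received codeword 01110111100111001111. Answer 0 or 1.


Syndrome = XOR of all bits = 0 XOR 1 XOR 1 XOR 1 XOR 0 XOR 1 XOR 1 XOR 1 XOR 1 XOR 0 XOR 0 XOR 1 XOR 1 XOR 1 XOR 0 XOR 0 XOR 1 XOR 1 XOR 1 XOR 1 = 0

0


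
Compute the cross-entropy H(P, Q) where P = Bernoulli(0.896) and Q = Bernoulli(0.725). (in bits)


H(P,Q) = -p*log2(q) - (1-p)*log2(1-q). -0.896*log2(0.725) = 0.415697; -0.104*log2(0.275) = 0.193700. H(P,Q) = 0.415697 + 0.193700 = 0.6094

0.6094 bits


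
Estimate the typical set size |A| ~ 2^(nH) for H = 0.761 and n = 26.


log2|A_typical| = nH = 26 * 0.761 = 19.786, so |A_typical| ~ 2^19.786 = 9.040e+05

9.040e+05


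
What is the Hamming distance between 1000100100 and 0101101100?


Count differing positions: ^ ^ . ^ . . ^ . . . = 4 differences

4


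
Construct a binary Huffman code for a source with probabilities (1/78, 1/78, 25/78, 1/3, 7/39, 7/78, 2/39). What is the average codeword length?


Huffman construction (repeatedly merge the two least-probable nodes; each merge adds 1 bit to every symbol beneath it): 1/78 + 1/78 = 1/39; 1/39 + 2/39 = 1/13; 1/13 + 7/78 = 1/6; 1/6 + 7/39 = 9/26; 25/78 + 1/3 = 17/26; 9/26 + 17/26 = 1. Resulting codeword lengths (in the order the probabilities were given): (5, 5, 2, 2, 2, 3, 4). L_avg = sum(p_i * l_i) = 1/78*5 + 1/78*5 + 25/78*2 + 1/3*2 + 7/39*2 + 7/78*3 + 2/39*4 = 59/26 = 2.2692

2.2692 bits


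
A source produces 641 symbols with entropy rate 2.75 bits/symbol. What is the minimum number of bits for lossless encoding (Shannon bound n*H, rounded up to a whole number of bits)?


Minimum bits >= n * H = 641 * 2.75 = 1762.75, rounded up to a whole number of bits = 1763

1763 bits


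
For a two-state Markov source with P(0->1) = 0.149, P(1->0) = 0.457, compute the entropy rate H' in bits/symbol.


Stationary distribution: pi_0 = p10/(p01+p10) = 0.7541, pi_1 = 0.2459. Entropy rate H' = pi_0*H(p01) + pi_1*H(p10) = 0.7541*0.6073 + 0.2459*0.9947 = 0.7026

0.7026 bits/symbol


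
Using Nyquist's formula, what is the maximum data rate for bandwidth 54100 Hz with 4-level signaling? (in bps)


Rate = 2 * B * log2(M) = 2 * 54100 * 2.0 = 216400.0

216400.0 bps


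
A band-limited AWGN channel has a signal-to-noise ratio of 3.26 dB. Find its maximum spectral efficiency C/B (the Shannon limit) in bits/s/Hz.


SNR_linear = 10^(3.26/10) = 2.1184; C/B = log2(1 + SNR_linear) = log2(1 + 2.1184) = 1.6408

1.6408 bits/s/Hz


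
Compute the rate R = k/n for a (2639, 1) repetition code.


Rate = k/n = 1/2639

1/2639


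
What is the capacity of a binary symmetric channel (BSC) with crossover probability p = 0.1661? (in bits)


H(p) = -p*log2(p) - (1-p)*log2(1-p) = -0.1661*log2(0.1661) - 0.8339*log2(0.8339) = 0.430178 + 0.218527 = 0.6487. C = 1 - H(p) = 1 - 0.6487 = 0.3513

0.3513 bits


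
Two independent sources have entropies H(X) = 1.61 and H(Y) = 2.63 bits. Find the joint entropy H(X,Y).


For independent variables, H(X,Y) = H(X) + H(Y) = 1.61 + 2.63 = 4.24

4.24 bits


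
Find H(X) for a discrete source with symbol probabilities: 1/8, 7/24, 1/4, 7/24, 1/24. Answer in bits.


H = -sum(p_i * log2(p_i)). Terms: -(1/8)*log2(1/8) = 0.375000; -(7/24)*log2(7/24) = 0.518469; -(1/4)*log2(1/4) = 0.500000; -(7/24)*log2(7/24) = 0.518469; -(1/24)*log2(1/24) = 0.191040. H = 0.375000 + 0.518469 + 0.500000 + 0.518469 + 0.191040 = 2.103

2.103 bits


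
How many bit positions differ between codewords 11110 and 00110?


Count differing positions: ^ ^ . . . = 2 differences

2


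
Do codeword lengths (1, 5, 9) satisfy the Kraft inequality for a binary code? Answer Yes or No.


Kraft sum = sum(2^(-l_i)) = 0.5332, need <= 1. Result: satisfied (a binary prefix-free code with these lengths exists)

Yes


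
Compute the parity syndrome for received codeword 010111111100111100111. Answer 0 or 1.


Syndrome = XOR of all bits = 0 XOR 1 XOR 0 XOR 1 XOR 1 XOR 1 XOR 1 XOR 1 XOR 1 XOR 1 XOR 0 XOR 0 XOR 1 XOR 1 XOR 1 XOR 1 XOR 0 XOR 0 XOR 1 XOR 1 XOR 1 = 1

1


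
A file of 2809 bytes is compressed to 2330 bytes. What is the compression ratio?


Ratio = original / compressed = 2809 / 2330 = 1.2056

1.2056


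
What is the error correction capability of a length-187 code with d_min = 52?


Correction capability = floor((d-1)/2) = floor((52-1)/2) = 25

25 errors


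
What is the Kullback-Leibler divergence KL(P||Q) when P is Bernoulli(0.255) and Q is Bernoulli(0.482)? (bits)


KL = p*log2(p/q) + (1-p)*log2((1-p)/(1-q)) = 0.255*log2(0.255/0.482) + 0.745*log2(0.745/0.518) = 0.1564

0.1564 bits


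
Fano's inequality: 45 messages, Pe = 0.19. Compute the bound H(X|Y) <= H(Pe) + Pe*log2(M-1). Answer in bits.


H(Pe) = -Pe*log2(Pe) - (1-Pe)*log2(1-Pe) = -0.19*log2(0.19) - 0.81*log2(0.81) = 0.455226 + 0.246245 = 0.7015. Pe*log2(M-1) = 0.19*log2(44) = 1.037292. Bound = H(Pe) + Pe*log2(M-1) = 0.455226 + 0.246245 + 1.037292 = 1.7388

1.7388 bits


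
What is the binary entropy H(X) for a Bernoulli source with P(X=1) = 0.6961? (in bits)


H = -p*log2(p) - (1-p)*log2(1-p). -0.6961*log2(0.6961) = 0.363805; -0.3039*log2(0.3039) = 0.522201. H = 0.363805 + 0.522201 = 0.886

0.886 bits


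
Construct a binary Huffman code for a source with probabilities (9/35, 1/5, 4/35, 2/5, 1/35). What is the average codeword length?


Huffman construction (repeatedly merge the two least-probable nodes; each merge adds 1 bit to every symbol beneath it): 1/35 + 4/35 = 1/7; 1/7 + 1/5 = 12/35; 9/35 + 12/35 = 3/5; 2/5 + 3/5 = 1. Resulting codeword lengths (in the order the probabilities were given): (2, 3, 4, 1, 4). L_avg = sum(p_i * l_i) = 9/35*2 + 1/5*3 + 4/35*4 + 2/5*1 + 1/35*4 = 73/35 = 2.0857

2.0857 bits


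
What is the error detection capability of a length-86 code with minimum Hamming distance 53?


Detection capability = d_min - 1 = 53 - 1 = 52

52 errors


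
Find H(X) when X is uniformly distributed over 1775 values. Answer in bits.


H = log2(n) = log2(1775) = 10.7936

10.7936 bits


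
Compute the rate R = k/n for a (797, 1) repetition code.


Rate = k/n = 1/797

1/797


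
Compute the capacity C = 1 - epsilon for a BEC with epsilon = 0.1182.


C = 1 - epsilon = 1 - 0.1182 = 0.8818

0.8818 bits


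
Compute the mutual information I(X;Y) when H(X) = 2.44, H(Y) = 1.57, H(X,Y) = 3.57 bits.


I(X;Y) = H(X) + H(Y) - H(X,Y) = 2.44 + 1.57 - 3.57 = 0.44

0.44 bits


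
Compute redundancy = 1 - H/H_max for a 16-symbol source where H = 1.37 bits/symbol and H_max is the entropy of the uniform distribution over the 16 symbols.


H_max = log2(K) = log2(16) = 4.0 bits/symbol. Redundancy = 1 - H/H_max = 1 - 1.37/4.0 = 1 - 0.3425 = 0.6575

0.6575


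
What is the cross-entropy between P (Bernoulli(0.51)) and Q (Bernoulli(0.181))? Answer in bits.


H(P,Q) = -p*log2(q) - (1-p)*log2(1-q). -0.51*log2(0.181) = 1.257629; -0.49*log2(0.819) = 0.141152. H(P,Q) = 1.257629 + 0.141152 = 1.3988

1.3988 bits


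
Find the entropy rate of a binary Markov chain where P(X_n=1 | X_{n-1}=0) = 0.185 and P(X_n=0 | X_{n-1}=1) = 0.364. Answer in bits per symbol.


Stationary distribution: pi_0 = p10/(p01+p10) = 0.663, pi_1 = 0.337. Entropy rate H' = pi_0*H(p01) + pi_1*H(p10) = 0.663*0.6909 + 0.337*0.946 = 0.7768

0.7768 bits/symbol


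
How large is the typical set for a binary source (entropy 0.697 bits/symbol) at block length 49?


log2|A_typical| = nH = 49 * 0.697 = 34.153, so |A_typical| ~ 2^34.153 = 1.910e+10

1.910e+10


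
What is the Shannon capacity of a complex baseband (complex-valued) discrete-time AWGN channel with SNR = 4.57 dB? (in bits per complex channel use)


SNR_linear = 10^(4.57/10) = 2.8642; C = log2(1 + SNR_linear) = log2(1 + 2.8642) = 1.9502

1.9502 bits/channel use


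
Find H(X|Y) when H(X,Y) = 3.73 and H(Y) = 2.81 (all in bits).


H(X|Y) = H(X,Y) - H(Y) = 3.73 - 2.81 = 0.92

0.92 bits


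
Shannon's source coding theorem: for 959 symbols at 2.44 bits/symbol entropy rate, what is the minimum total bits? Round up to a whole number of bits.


Minimum bits >= n * H = 959 * 2.44 = 2339.96, rounded up to a whole number of bits = 2340

2340 bits


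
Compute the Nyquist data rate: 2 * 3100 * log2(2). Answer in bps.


Rate = 2 * B * log2(M) = 2 * 3100 * 1.0 = 6200.0

6200.0 bps


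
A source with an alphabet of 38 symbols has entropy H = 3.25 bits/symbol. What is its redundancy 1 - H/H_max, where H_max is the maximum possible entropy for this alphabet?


H_max = log2(K) = log2(38) = 5.2479 bits/symbol. Redundancy = 1 - H/H_max = 1 - 3.25/5.2479 = 1 - 0.6193 = 0.3807

0.3807


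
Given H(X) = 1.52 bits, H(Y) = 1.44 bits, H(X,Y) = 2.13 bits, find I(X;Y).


I(X;Y) = H(X) + H(Y) - H(X,Y) = 1.52 + 1.44 - 2.13 = 0.83

0.83 bits


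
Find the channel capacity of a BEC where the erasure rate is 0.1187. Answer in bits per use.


C = 1 - epsilon = 1 - 0.1187 = 0.8813

0.8813 bits


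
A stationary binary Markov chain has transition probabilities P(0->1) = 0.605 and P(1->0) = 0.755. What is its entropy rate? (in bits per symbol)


Stationary distribution: pi_0 = p10/(p01+p10) = 0.5551, pi_1 = 0.4449. Entropy rate H' = pi_0*H(p01) + pi_1*H(p10) = 0.5551*0.968 + 0.4449*0.8033 = 0.8947

0.8947 bits/symbol


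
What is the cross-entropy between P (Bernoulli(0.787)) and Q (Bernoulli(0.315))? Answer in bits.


H(P,Q) = -p*log2(q) - (1-p)*log2(1-q). -0.787*log2(0.315) = 1.311596; -0.213*log2(0.685) = 0.116261. H(P,Q) = 1.311596 + 0.116261 = 1.4279

1.4279 bits


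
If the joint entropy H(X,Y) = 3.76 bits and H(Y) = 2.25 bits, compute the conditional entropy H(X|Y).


H(X|Y) = H(X,Y) - H(Y) = 3.76 - 2.25 = 1.51

1.51 bits


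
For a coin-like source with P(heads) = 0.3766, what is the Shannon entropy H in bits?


H = -p*log2(p) - (1-p)*log2(1-p). -0.3766*log2(0.3766) = 0.530590; -0.6234*log2(0.6234) = 0.425015. H = 0.530590 + 0.425015 = 0.9556

0.9556 bits


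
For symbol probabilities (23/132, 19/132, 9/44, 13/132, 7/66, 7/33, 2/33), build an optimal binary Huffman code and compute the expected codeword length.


Huffman construction (repeatedly merge the two least-probable nodes; each merge adds 1 bit to every symbol beneath it): 2/33 + 13/132 = 7/44; 7/66 + 19/132 = 1/4; 7/44 + 23/132 = 1/3; 9/44 + 7/33 = 5/12; 1/4 + 1/3 = 7/12; 5/12 + 7/12 = 1. Resulting codeword lengths (in the order the probabilities were given): (3, 3, 2, 4, 3, 2, 4). L_avg = sum(p_i * l_i) = 23/132*3 + 19/132*3 + 9/44*2 + 13/132*4 + 7/66*3 + 7/33*2 + 2/33*4 = 181/66 = 2.7424

2.7424 bits


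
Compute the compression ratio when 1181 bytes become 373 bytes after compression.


Ratio = original / compressed = 1181 / 373 = 3.1662

3.1662


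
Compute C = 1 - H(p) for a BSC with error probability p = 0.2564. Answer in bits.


H(p) = -p*log2(p) - (1-p)*log2(1-p) = -0.2564*log2(0.2564) - 0.7436*log2(0.7436) = 0.503450 + 0.317816 = 0.8213. C = 1 - H(p) = 1 - 0.8213 = 0.1787

0.1787 bits


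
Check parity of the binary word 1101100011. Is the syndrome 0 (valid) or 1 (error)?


Syndrome = XOR of all bits = 1 XOR 1 XOR 0 XOR 1 XOR 1 XOR 0 XOR 0 XOR 0 XOR 1 XOR 1 = 0

0


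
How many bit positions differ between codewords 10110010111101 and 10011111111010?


Count differing positions: . . ^ . ^ ^ . ^ . . . ^ ^ ^ = 7 differences

7


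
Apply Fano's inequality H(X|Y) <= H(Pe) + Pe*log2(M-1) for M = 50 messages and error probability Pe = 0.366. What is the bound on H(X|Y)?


H(Pe) = -Pe*log2(Pe) - (1-Pe)*log2(1-Pe) = -0.366*log2(0.366) - 0.634*log2(0.634) = 0.530731 + 0.416820 = 0.9476. Pe*log2(M-1) = 0.366*log2(49) = 2.054984. Bound = H(Pe) + Pe*log2(M-1) = 0.530731 + 0.416820 + 2.054984 = 3.0025

3.0025 bits


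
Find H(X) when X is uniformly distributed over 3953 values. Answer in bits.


H = log2(n) = log2(3953) = 11.9487

11.9487 bits


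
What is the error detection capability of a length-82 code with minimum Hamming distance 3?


Detection capability = d_min - 1 = 3 - 1 = 2

2 errors


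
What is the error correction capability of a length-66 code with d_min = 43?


Correction capability = floor((d-1)/2) = floor((43-1)/2) = 21

21 errors


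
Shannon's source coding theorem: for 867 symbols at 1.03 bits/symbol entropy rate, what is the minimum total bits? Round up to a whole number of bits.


Minimum bits >= n * H = 867 * 1.03 = 893.01, rounded up to a whole number of bits = 894

894 bits


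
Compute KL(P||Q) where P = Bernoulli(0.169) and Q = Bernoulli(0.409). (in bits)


KL = p*log2(p/q) + (1-p)*log2((1-p)/(1-q)) = 0.169*log2(0.169/0.409) + 0.831*log2(0.831/0.591) = 0.1931

0.1931 bits


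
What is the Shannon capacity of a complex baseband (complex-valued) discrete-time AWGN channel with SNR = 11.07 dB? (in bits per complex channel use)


SNR_linear = 10^(11.07/10) = 12.7938; C = log2(1 + SNR_linear) = log2(1 + 12.7938) = 3.7859

3.7859 bits/channel use


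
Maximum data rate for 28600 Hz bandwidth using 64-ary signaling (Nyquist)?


Rate = 2 * B * log2(M) = 2 * 28600 * 6.0 = 343200.0

343200.0 bps


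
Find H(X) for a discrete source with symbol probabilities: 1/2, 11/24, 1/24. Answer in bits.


H = -sum(p_i * log2(p_i)). Terms: -(1/2)*log2(1/2) = 0.500000; -(11/24)*log2(11/24) = 0.515868; -(1/24)*log2(1/24) = 0.191040. H = 0.500000 + 0.515868 + 0.191040 = 1.2069

1.2069 bits


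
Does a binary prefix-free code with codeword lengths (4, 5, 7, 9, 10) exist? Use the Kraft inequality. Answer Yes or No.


Kraft sum = sum(2^(-l_i)) = 0.1045, need <= 1. Result: satisfied (a binary prefix-free code with these lengths exists)

Yes


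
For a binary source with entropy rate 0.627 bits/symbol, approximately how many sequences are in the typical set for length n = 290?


log2|A_typical| = nH = 290 * 0.627 = 181.83, so |A_typical| ~ 2^181.83 = 5.449e+54

5.449e+54


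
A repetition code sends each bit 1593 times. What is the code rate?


Rate = k/n = 1/1593

1/1593


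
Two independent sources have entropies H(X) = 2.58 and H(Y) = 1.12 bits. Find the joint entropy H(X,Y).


For independent variables, H(X,Y) = H(X) + H(Y) = 2.58 + 1.12 = 3.7

3.7 bits


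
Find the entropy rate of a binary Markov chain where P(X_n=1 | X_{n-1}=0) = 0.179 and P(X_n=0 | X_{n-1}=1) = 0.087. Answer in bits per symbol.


Stationary distribution: pi_0 = p10/(p01+p10) = 0.3271, pi_1 = 0.6729. Entropy rate H' = pi_0*H(p01) + pi_1*H(p10) = 0.3271*0.6779 + 0.6729*0.4264 = 0.5086

0.5086 bits/symbol


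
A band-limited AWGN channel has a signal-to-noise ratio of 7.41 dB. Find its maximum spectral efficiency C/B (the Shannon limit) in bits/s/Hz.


SNR_linear = 10^(7.41/10) = 5.5081; C/B = log2(1 + SNR_linear) = log2(1 + 5.5081) = 2.7022

2.7022 bits/s/Hz


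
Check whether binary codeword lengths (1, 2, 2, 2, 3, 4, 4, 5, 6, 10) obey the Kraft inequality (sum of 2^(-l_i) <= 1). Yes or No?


Kraft sum = sum(2^(-l_i)) = 1.5479, need <= 1. Result: violated (a binary prefix-free code with these lengths cannot exist)

No


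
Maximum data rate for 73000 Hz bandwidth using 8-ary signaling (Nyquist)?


Rate = 2 * B * log2(M) = 2 * 73000 * 3.0 = 438000.0

438000.0 bps


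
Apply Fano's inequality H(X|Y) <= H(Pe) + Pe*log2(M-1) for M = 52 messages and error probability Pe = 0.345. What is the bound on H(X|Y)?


H(Pe) = -Pe*log2(Pe) - (1-Pe)*log2(1-Pe) = -0.345*log2(0.345) - 0.655*log2(0.655) = 0.529689 + 0.399834 = 0.9295. Pe*log2(M-1) = 0.345*log2(51) = 1.956987. Bound = H(Pe) + Pe*log2(M-1) = 0.529689 + 0.399834 + 1.956987 = 2.8865

2.8865 bits


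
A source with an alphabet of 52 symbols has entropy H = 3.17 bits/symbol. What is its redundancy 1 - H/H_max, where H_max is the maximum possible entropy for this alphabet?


H_max = log2(K) = log2(52) = 5.7004 bits/symbol. Redundancy = 1 - H/H_max = 1 - 3.17/5.7004 = 1 - 0.5561 = 0.4439

0.4439


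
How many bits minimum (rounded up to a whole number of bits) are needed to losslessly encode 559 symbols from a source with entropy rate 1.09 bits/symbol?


Minimum bits >= n * H = 559 * 1.09 = 609.31, rounded up to a whole number of bits = 610

610 bits


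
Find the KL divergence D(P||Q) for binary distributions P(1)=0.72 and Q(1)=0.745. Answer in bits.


KL = p*log2(p/q) + (1-p)*log2((1-p)/(1-q)) = 0.72*log2(0.72/0.745) + 0.28*log2(0.28/0.255) = 0.0023

0.0023 bits


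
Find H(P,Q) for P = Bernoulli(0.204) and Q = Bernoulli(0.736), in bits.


H(P,Q) = -p*log2(q) - (1-p)*log2(1-q). -0.204*log2(0.736) = 0.090213; -0.796*log2(0.264) = 1.529427. H(P,Q) = 0.090213 + 1.529427 = 1.6196

1.6196 bits


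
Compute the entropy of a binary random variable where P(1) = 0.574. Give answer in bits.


H = -p*log2(p) - (1-p)*log2(1-p). -0.574*log2(0.574) = 0.459704; -0.426*log2(0.426) = 0.524438. H = 0.459704 + 0.524438 = 0.9841

0.9841 bits


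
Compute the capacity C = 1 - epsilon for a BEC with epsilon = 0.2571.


C = 1 - epsilon = 1 - 0.2571 = 0.7429

0.7429 bits


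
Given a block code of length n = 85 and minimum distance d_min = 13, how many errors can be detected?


Detection capability = d_min - 1 = 13 - 1 = 12

12 errors


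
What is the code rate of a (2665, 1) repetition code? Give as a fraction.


Rate = k/n = 1/2665

1/2665


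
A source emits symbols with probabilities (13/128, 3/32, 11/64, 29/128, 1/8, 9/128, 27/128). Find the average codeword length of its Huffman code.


Huffman construction (repeatedly merge the two least-probable nodes; each merge adds 1 bit to every symbol beneath it): 9/128 + 3/32 = 21/128; 13/128 + 1/8 = 29/128; 21/128 + 11/64 = 43/128; 27/128 + 29/128 = 7/16; 29/128 + 43/128 = 9/16; 7/16 + 9/16 = 1. Resulting codeword lengths (in the order the probabilities were given): (3, 4, 3, 2, 3, 4, 2). L_avg = sum(p_i * l_i) = 13/128*3 + 3/32*4 + 11/64*3 + 29/128*2 + 1/8*3 + 9/128*4 + 27/128*2 = 349/128 = 2.7266

2.7266 bits


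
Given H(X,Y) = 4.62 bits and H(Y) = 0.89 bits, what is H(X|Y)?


H(X|Y) = H(X,Y) - H(Y) = 4.62 - 0.89 = 3.73

3.73 bits


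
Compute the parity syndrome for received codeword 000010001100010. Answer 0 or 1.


Syndrome = XOR of all bits = 0 XOR 0 XOR 0 XOR 0 XOR 1 XOR 0 XOR 0 XOR 0 XOR 1 XOR 1 XOR 0 XOR 0 XOR 0 XOR 1 XOR 0 = 0

0


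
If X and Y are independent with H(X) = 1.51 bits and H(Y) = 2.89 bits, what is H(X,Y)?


For independent variables, H(X,Y) = H(X) + H(Y) = 1.51 + 2.89 = 4.4

4.4 bits


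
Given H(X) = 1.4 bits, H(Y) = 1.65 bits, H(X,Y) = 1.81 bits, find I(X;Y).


I(X;Y) = H(X) + H(Y) - H(X,Y) = 1.4 + 1.65 - 1.81 = 1.24

1.24 bits


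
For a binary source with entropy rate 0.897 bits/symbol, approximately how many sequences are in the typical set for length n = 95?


log2|A_typical| = nH = 95 * 0.897 = 85.215, so |A_typical| ~ 2^85.215 = 4.490e+25

4.490e+25


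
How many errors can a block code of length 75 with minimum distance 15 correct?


Correction capability = floor((d-1)/2) = floor((15-1)/2) = 7

7 errors


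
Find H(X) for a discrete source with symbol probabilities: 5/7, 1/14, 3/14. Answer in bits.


H = -sum(p_i * log2(p_i)). Terms: -(5/7)*log2(5/7) = 0.346733; -(1/14)*log2(1/14) = 0.271954; -(3/14)*log2(3/14) = 0.476227. H = 0.346733 + 0.271954 + 0.476227 = 1.0949

1.0949 bits


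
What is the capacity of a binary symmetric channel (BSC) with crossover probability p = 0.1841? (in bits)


H(p) = -p*log2(p) - (1-p)*log2(1-p) = -0.1841*log2(0.1841) - 0.8159*log2(0.8159) = 0.449469 + 0.239496 = 0.689. C = 1 - H(p) = 1 - 0.689 = 0.311

0.311 bits
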